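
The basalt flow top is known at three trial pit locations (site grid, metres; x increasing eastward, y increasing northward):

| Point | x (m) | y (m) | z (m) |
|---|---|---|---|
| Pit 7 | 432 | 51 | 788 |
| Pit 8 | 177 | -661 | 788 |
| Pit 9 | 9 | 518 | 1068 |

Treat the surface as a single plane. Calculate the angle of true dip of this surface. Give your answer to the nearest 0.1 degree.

Let the plane be z = a·x + b·y + c.
Pit 8−Pit 7: −255a − 712b = 0;  Pit 9−Pit 7: −423a + 467b = 280.
Solving gives a = −0.47437, b = 0.16989.
Gradient magnitude |∇z| = √(a² + b²) = √(0.22503 + 0.02886) = 0.50388.
True dip = arctan(0.50388) = 26.7°, dipping toward ESE (azimuth ≈ 110°).

26.7°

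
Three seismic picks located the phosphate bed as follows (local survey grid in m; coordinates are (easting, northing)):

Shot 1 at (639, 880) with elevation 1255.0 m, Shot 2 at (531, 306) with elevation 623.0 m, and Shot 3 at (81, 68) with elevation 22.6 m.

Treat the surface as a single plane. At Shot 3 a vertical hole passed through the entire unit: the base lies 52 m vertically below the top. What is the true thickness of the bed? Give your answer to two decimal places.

Let the plane be z = a·E + b·N + c.
Shot 2−Shot 1: −108a − 574b = −632;  Shot 3−Shot 1: −558a − 812b = −1232.4.
Solving gives a = 0.83498, b = 0.94394.
|∇z| = √(a²+b²) = 1.26025, so dip δ = arctan(1.26025) = 51.57°.
True thickness = vertical thickness × cos δ = 52 × cos 51.57° = 32.32 m.

32.32 m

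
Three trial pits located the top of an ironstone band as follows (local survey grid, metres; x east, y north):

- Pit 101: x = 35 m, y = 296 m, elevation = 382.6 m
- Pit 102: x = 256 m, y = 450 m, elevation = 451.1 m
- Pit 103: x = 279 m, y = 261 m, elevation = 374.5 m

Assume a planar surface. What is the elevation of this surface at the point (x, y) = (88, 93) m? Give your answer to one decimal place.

301.0 m

Let the plane be z = a·x + b·y + c.
Pit 102−Pit 101: 221a + 154b = 68.5;  Pit 103−Pit 101: 244a − 35b = −8.1.
Solving gives a = 0.02538, b = 0.40838.
Then c = 382.6 − a·35 − b·296 = 260.83.
At (88, 93): z = 2.2 + 38.0 + 260.83 = 301.0 m.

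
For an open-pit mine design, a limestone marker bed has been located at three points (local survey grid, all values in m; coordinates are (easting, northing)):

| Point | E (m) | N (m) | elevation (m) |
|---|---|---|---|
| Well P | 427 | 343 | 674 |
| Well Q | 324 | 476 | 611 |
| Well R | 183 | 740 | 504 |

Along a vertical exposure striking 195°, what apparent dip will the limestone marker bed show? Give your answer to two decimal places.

Let the plane be z = a·E + b·N + c.
Well Q−Well P: −103a + 133b = −63;  Well R−Well P: −244a + 397b = −170.
Solving gives a = 0.28451, b = −0.25335.
Unit vector along 195° is (sin 195°, cos 195°) = (-0.2588, -0.9659).
Slope in that direction = a·(-0.2588) + b·(-0.9659) = 0.17108.
Apparent dip = arctan|0.17108| = 9.71° (true dip is 20.9°, so apparent ≤ true as expected).

9.71°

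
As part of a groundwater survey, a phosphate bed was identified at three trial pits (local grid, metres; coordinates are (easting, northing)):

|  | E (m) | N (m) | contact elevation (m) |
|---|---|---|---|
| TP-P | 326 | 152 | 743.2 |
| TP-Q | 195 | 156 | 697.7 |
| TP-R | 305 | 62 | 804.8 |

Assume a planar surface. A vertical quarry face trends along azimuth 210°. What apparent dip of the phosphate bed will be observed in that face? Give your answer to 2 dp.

Let the plane be z = a·E + b·N + c.
TP-Q−TP-P: −131a + 4b = −45.5;  TP-R−TP-P: −21a − 90b = 61.6.
Solving gives a = 0.32412, b = −0.76007.
Unit vector along 210° is (sin 210°, cos 210°) = (-0.5000, -0.8660).
Slope in that direction = a·(-0.5000) + b·(-0.8660) = 0.49618.
Apparent dip = arctan|0.49618| = 26.39° (true dip is 39.6°, so apparent ≤ true as expected).

26.39°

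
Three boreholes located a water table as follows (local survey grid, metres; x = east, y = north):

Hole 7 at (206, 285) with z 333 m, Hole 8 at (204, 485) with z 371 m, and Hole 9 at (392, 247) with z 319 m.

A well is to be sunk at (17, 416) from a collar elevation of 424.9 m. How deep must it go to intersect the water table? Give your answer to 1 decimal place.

60.2 m

Let the plane be z = a·x + b·y + c.
Hole 8−Hole 7: −2a + 200b = 38;  Hole 9−Hole 7: 186a − 38b = −14.
Solving gives a = −0.03653, b = 0.18963.
Then c = 333 − a·206 − b·285 = 286.48.
At (17, 416): z_contact = −0.62 + 78.89 + 286.48 = 364.75 m.
Depth below ground = 424.9 − 364.75 = 60.2 m.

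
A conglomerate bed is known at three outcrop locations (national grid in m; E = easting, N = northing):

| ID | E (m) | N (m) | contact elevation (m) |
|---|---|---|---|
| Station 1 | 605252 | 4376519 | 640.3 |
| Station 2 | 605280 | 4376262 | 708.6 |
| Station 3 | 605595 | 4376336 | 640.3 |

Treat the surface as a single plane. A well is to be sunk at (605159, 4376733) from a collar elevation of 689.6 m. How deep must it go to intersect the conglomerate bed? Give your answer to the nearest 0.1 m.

95.7 m

Two edge vectors: Station 1→Station 2 = (28, -257, 68.3), Station 1→Station 3 = (343, -183, 0).
Normal n = (Station 1→Station 2) × (Station 1→Station 3) = (12498.9, 23426.9, 83027).
So ∂z/∂E = −n_x/n_z = −0.150540186 and ∂z/∂N = −n_y/n_z = −0.282160020.
Intercept c from Station 1: 640.3 + 91114.75 + 1234878.69 = 1326633.74.
At (605159, 4376733): z_contact = −91100.75 − 1234939.07 + 1326633.74 = 593.92 m.
Depth below ground = 689.6 − 593.92 = 95.7 m.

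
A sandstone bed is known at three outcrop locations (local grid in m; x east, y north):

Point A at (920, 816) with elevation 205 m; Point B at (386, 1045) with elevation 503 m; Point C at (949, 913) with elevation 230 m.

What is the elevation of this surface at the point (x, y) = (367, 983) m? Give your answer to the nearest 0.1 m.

487.2 m

Two edge vectors: Point A→Point B = (-534, 229, 298), Point A→Point C = (29, 97, 25).
Normal n = (Point A→Point B) × (Point A→Point C) = (-23181, 21992, -58439).
So ∂z/∂x = −n_x/n_z = −0.396670 and ∂z/∂y = −n_y/n_z = 0.376324.
Intercept c from Point A: 205 + 364.94 − 307.08 = 262.86.
At (367, 983): z = −145.6 + 369.9 + 262.86 = 487.2 m.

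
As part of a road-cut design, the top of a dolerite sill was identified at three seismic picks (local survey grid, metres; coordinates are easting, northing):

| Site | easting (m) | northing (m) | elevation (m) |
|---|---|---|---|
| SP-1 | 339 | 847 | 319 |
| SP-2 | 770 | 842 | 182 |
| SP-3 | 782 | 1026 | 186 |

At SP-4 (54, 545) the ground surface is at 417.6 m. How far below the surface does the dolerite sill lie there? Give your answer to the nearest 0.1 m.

21.0 m

Two edge vectors: SP-1→SP-2 = (431, -5, -137), SP-1→SP-3 = (443, 179, -133).
Normal n = (SP-1→SP-2) × (SP-1→SP-3) = (25188, -3368, 79364).
So ∂z/∂easting = −n_x/n_z = −0.317373 and ∂z/∂northing = −n_y/n_z = 0.042437.
Intercept c from SP-1: 319 + 107.59 − 35.94 = 390.65.
At (54, 545): z_contact = −17.14 + 23.13 + 390.65 = 396.64 m.
Depth below ground = 417.6 − 396.64 = 21.0 m.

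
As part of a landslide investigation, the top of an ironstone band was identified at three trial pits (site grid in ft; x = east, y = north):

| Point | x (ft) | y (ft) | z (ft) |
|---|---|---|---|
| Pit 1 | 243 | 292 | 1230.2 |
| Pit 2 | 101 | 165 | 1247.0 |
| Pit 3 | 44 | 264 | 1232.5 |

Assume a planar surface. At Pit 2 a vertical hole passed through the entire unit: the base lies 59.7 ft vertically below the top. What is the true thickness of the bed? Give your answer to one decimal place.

59.1 ft

Two edge vectors: Pit 1→Pit 2 = (-142, -127, 16.8), Pit 1→Pit 3 = (-199, -28, 2.3).
Normal n = (Pit 1→Pit 2) × (Pit 1→Pit 3) = (178.3, -3016.6, -21297).
So ∂z/∂x = −n_x/n_z = 0.00837 and ∂z/∂y = −n_y/n_z = −0.14164.
|∇z| = √(a²+b²) = 0.14189, so dip δ = arctan(0.14189) = 8.08°.
True thickness = vertical thickness × cos δ = 59.7 × cos 8.08° = 59.1 ft.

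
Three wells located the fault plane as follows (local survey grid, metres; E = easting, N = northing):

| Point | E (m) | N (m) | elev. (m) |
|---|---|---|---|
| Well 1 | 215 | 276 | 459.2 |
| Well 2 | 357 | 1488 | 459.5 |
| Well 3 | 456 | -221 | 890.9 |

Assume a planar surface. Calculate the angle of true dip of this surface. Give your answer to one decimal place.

55.5°

Let the plane be z = a·E + b·N + c.
Well 2−Well 1: 142a + 1212b = 0.3;  Well 3−Well 1: 241a − 497b = 431.7.
Solving gives a = 1.44312, b = −0.16883.
Gradient magnitude |∇z| = √(a² + b²) = √(2.08259 + 0.02850) = 1.45296.
True dip = arctan(1.45296) = 55.5°, dipping toward W (azimuth ≈ 277°).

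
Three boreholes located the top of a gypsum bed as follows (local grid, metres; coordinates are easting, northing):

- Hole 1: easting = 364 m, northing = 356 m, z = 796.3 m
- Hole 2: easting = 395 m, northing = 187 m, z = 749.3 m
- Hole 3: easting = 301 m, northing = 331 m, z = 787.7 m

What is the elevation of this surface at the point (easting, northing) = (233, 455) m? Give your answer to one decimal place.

Let the plane be z = a·easting + b·northing + c.
Hole 2−Hole 1: 31a − 169b = −47;  Hole 3−Hole 1: −63a − 25b = −8.6.
Solving gives a = 0.02437, b = 0.28258.
Then c = 796.3 − a·364 − b·356 = 686.83.
At (233, 455): z = 5.7 + 128.6 + 686.83 = 821.1 m.

821.1 m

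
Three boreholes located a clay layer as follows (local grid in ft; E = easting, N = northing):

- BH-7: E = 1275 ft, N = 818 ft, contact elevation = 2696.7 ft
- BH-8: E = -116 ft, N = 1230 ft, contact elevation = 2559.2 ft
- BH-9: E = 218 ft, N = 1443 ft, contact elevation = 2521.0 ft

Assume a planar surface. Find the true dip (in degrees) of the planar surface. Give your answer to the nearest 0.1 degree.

13.0°

Let the plane be z = a·E + b·N + c.
BH-8−BH-7: −1391a + 412b = −137.5;  BH-9−BH-7: −1057a + 625b = −175.7.
Solving gives a = 0.03123, b = −0.22831.
Gradient magnitude |∇z| = √(a² + b²) = √(0.00098 + 0.05212) = 0.23043.
True dip = arctan(0.23043) = 13.0°, dipping toward N (azimuth ≈ 352°).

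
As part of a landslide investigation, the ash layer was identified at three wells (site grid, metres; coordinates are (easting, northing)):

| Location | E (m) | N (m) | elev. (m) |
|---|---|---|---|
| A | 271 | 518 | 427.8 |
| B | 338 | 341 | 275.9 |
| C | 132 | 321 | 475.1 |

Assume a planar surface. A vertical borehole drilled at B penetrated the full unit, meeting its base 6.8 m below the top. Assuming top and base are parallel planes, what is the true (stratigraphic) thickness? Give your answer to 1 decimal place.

4.5 m

Let the plane be z = a·E + b·N + c.
B−A: 67a − 177b = −151.9;  C−A: −139a − 197b = 47.3.
Solving gives a = −1.01308, b = 0.47471.
|∇z| = √(a²+b²) = 1.11878, so dip δ = arctan(1.11878) = 48.21°.
True thickness = vertical thickness × cos δ = 6.8 × cos 48.21° = 4.5 m.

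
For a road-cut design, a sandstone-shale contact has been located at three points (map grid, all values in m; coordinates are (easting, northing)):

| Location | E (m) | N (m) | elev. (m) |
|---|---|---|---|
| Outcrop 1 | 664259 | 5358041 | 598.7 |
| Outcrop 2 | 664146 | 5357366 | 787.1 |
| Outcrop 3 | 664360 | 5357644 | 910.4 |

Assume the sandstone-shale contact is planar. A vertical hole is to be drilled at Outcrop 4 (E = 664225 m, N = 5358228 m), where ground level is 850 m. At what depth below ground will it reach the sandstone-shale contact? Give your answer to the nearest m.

382 m

Let the plane be z = a·E + b·N + c.
Outcrop 2−Outcrop 1: −113a − 675b = 188.4;  Outcrop 3−Outcrop 1: 101a − 397b = 311.7.
Solving gives a = 1.19964171, b = −0.47994002.
Then c = 598.7 − a·664259 − b·5358041 = 1775264.20.
At (664225, 5358228): z_contact = 796832.0 − 2571628.0 + 1775264.20 = 468.2 m.
Depth below ground = 850 − 468.2 = 382 m.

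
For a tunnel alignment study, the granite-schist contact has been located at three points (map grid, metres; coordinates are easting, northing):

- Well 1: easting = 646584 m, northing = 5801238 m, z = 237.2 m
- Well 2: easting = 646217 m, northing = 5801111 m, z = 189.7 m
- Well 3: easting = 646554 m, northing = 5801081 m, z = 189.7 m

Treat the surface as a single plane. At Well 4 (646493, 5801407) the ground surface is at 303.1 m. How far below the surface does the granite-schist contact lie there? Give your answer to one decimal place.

18.0 m

Let the plane be z = a·easting + b·northing + c.
Well 2−Well 1: −367a − 127b = −47.5;  Well 3−Well 1: −30a − 157b = −47.5.
Solving gives a = 0.026482559, b = 0.297487409.
Then c = 237.2 − a·646584 − b·5801238 = −1742681.26.
At (646493, 5801407): z_contact = 17120.79 + 1725845.54 − 1742681.26 = 285.07 m.
Depth below ground = 303.1 − 285.07 = 18.0 m.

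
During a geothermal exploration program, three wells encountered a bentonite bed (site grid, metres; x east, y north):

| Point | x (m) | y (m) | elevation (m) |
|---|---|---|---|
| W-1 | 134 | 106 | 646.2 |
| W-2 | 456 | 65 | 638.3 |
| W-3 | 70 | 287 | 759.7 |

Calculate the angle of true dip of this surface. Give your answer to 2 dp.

Two edge vectors: W-1→W-2 = (322, -41, -7.9), W-1→W-3 = (-64, 181, 113.5).
Normal n = (W-1→W-2) × (W-1→W-3) = (-3223.6, -36041.4, 55658).
So ∂z/∂x = −n_x/n_z = 0.05792 and ∂z/∂y = −n_y/n_z = 0.64755.
Gradient magnitude |∇z| = √(a² + b²) = √(0.00335 + 0.41932) = 0.65014.
True dip = arctan(0.65014) = 33.03°, dipping toward S (azimuth ≈ 185°).

33.03°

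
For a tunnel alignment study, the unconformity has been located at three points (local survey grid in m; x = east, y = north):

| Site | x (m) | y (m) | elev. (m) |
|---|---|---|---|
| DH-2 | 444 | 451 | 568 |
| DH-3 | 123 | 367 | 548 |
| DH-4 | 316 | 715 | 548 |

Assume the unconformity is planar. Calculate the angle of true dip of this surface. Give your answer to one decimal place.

4.8°

Two edge vectors: DH-2→DH-3 = (-321, -84, -20), DH-2→DH-4 = (-128, 264, -20).
Normal n = (DH-2→DH-3) × (DH-2→DH-4) = (6960, -3860, -95496).
So ∂z/∂x = −n_x/n_z = 0.07288 and ∂z/∂y = −n_y/n_z = −0.04042.
Gradient magnitude |∇z| = √(a² + b²) = √(0.00531 + 0.00163) = 0.08334.
True dip = arctan(0.08334) = 4.8°, dipping toward WNW (azimuth ≈ 299°).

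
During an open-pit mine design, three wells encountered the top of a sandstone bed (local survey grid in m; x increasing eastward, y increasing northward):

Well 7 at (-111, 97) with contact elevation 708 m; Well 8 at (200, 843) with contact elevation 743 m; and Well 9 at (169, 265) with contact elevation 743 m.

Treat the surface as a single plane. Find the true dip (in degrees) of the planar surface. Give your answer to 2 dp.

7.37°

Two edge vectors: Well 7→Well 8 = (311, 746, 35), Well 7→Well 9 = (280, 168, 35).
Normal n = (Well 7→Well 8) × (Well 7→Well 9) = (20230, -1085, -156632).
So ∂z/∂x = −n_x/n_z = 0.12916 and ∂z/∂y = −n_y/n_z = −0.00693.
Gradient magnitude |∇z| = √(a² + b²) = √(0.01668 + 0.00005) = 0.12934.
True dip = arctan(0.12934) = 7.37°, dipping toward W (azimuth ≈ 273°).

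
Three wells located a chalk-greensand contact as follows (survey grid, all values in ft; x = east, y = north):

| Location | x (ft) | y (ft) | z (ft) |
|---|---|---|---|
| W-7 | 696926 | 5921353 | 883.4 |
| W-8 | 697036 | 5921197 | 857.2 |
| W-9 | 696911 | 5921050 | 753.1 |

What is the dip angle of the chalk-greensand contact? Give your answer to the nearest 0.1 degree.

28.3°

Let the plane be z = a·x + b·y + c.
W-8−W-7: 110a − 156b = −26.2;  W-9−W-7: −15a − 303b = −130.3.
Solving gives a = 0.34730, b = 0.41284.
Gradient magnitude |∇z| = √(a² + b²) = √(0.12062 + 0.17044) = 0.53949.
True dip = arctan(0.53949) = 28.3°, dipping toward SW (azimuth ≈ 220°).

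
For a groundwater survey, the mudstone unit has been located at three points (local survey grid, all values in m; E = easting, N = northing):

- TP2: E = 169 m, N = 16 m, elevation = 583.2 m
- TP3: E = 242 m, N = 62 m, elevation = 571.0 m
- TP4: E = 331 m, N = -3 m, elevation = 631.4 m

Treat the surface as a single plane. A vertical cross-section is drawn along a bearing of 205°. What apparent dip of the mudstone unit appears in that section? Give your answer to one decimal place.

25.1°

Let the plane be z = a·E + b·N + c.
TP3−TP2: 73a + 46b = −12.2;  TP4−TP2: 162a − 19b = 48.2.
Solving gives a = 0.22462, b = −0.62168.
Unit vector along 205° is (sin 205°, cos 205°) = (-0.4226, -0.9063).
Slope in that direction = a·(-0.4226) + b·(-0.9063) = 0.46850.
Apparent dip = arctan|0.46850| = 25.1° (true dip is 33.5°, so apparent ≤ true as expected).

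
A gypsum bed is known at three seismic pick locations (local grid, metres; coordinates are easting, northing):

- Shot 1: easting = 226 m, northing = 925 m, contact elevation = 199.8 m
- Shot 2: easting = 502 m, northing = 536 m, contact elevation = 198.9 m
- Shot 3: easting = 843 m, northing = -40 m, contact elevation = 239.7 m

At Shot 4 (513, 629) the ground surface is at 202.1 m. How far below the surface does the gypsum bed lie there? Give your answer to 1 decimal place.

50.9 m

Two edge vectors: Shot 1→Shot 2 = (276, -389, -0.9), Shot 1→Shot 3 = (617, -965, 39.9).
Normal n = (Shot 1→Shot 2) × (Shot 1→Shot 3) = (-16389.6, -11567.7, -26327).
So ∂z/∂easting = −n_x/n_z = −0.62254 and ∂z/∂northing = −n_y/n_z = −0.43939.
Intercept c from Shot 1: 199.8 + 140.69 + 406.43 = 746.93.
At (513, 629): z_contact = −319.36 − 276.37 + 746.93 = 151.19 m.
Depth below ground = 202.1 − 151.19 = 50.9 m.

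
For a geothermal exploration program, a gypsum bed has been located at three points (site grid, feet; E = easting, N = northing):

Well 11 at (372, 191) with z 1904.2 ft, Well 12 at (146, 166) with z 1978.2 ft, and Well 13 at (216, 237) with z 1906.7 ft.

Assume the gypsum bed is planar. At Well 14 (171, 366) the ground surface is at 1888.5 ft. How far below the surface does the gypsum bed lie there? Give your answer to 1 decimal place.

70.0 ft

Two edge vectors: Well 11→Well 12 = (-226, -25, 74), Well 11→Well 13 = (-156, 46, 2.5).
Normal n = (Well 11→Well 12) × (Well 11→Well 13) = (-3466.5, -10979, -14296).
So ∂z/∂E = −n_x/n_z = −0.24248 and ∂z/∂N = −n_y/n_z = −0.76798.
Intercept c from Well 11: 1904.2 + 90.20 + 146.68 = 2141.09.
At (171, 366): z_contact = −41.46 − 281.08 + 2141.09 = 1818.54 ft.
Depth below ground = 1888.5 − 1818.54 = 70.0 ft.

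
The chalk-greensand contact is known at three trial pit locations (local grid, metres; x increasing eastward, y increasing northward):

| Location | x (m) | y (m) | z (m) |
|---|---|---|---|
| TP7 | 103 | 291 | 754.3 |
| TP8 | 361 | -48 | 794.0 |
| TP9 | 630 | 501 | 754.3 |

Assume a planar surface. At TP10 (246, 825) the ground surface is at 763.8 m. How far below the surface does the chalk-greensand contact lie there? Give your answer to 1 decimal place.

52.4 m

Let the plane be z = a·x + b·y + c.
TP8−TP7: 258a − 339b = 39.7;  TP9−TP7: 527a + 210b = 0.
Solving gives a = 0.03581, b = −0.08986.
Then c = 754.3 − a·103 − b·291 = 776.76.
At (246, 825): z_contact = 8.81 − 74.13 + 776.76 = 711.44 m.
Depth below ground = 763.8 − 711.44 = 52.4 m.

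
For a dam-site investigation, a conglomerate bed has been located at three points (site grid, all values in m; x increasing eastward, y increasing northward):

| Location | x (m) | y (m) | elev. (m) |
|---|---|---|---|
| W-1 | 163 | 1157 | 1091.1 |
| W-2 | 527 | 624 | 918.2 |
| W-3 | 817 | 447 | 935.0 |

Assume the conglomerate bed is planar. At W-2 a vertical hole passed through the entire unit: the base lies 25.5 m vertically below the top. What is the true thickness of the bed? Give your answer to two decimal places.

20.27 m

Two edge vectors: W-1→W-2 = (364, -533, -172.9), W-1→W-3 = (654, -710, -156.1).
Normal n = (W-1→W-2) × (W-1→W-3) = (-39557.7, -56256.2, 90142).
So ∂z/∂x = −n_x/n_z = 0.43884 and ∂z/∂y = −n_y/n_z = 0.62408.
|∇z| = √(a²+b²) = 0.76293, so dip δ = arctan(0.76293) = 37.34°.
True thickness = vertical thickness × cos δ = 25.5 × cos 37.34° = 20.27 m.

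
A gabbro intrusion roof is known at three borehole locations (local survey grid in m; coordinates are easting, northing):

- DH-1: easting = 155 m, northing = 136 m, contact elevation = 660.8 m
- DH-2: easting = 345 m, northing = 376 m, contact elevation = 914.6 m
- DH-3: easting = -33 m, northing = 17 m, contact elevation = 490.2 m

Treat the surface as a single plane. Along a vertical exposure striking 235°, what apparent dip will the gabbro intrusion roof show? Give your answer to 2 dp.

Two edge vectors: DH-1→DH-2 = (190, 240, 253.8), DH-1→DH-3 = (-188, -119, -170.6).
Normal n = (DH-1→DH-2) × (DH-1→DH-3) = (-10741.8, -15300.4, 22510).
So ∂z/∂easting = −n_x/n_z = 0.47720 and ∂z/∂northing = −n_y/n_z = 0.67972.
Unit vector along 235° is (sin 235°, cos 235°) = (-0.8192, -0.5736).
Slope in that direction = a·(-0.8192) + b·(-0.5736) = −0.78077.
Apparent dip = arctan|0.78077| = 37.98° (true dip is 39.7°, so apparent ≤ true as expected).

37.98°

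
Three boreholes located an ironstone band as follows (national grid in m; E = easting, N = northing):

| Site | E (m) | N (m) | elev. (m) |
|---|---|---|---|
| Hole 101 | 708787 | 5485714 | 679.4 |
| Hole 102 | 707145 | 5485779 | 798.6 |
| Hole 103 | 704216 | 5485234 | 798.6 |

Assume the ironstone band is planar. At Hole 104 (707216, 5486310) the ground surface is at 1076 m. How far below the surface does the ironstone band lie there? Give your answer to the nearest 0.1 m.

Two edge vectors: Hole 101→Hole 102 = (-1642, 65, 119.2), Hole 101→Hole 103 = (-4571, -480, 119.2).
Normal n = (Hole 101→Hole 102) × (Hole 101→Hole 103) = (64964, -349136.8, 1085275).
So ∂z/∂E = −n_x/n_z = −0.059859483 and ∂z/∂N = −n_y/n_z = 0.321703531.
Intercept c from Hole 101: 679.4 + 42427.62 − 1764773.57 = −1721666.54.
At (707216, 5486310): z_contact = −42333.58 + 1764965.30 − 1721666.54 = 965.17 m.
Depth below ground = 1076 − 965.17 = 110.8 m.

110.8 m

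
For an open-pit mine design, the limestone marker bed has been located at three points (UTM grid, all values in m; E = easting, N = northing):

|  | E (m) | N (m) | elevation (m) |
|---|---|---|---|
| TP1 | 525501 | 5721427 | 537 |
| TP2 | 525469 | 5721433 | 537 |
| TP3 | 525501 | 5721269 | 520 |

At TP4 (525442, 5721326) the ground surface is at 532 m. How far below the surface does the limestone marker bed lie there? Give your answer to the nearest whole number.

Let the plane be z = a·E + b·N + c.
TP2−TP1: −32a + 6b = 0;  TP3−TP1: 0a − 158b = −17.
Solving gives a = 0.02017405, b = 0.10759494.
Then c = 537 − a·525501 − b·5721427 = −625661.06.
At (525442, 5721326): z_contact = 10600.3 + 615585.7 − 625661.06 = 524.9 m.
Depth below ground = 532 − 524.9 = 7 m.

7 m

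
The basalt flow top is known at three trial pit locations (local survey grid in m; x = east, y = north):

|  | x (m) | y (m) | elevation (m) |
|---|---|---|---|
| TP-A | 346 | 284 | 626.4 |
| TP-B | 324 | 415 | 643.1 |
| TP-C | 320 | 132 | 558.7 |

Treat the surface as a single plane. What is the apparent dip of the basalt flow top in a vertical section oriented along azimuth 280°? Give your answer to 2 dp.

41.16°

Let the plane be z = a·x + b·y + c.
TP-B−TP-A: −22a + 131b = 16.7;  TP-C−TP-A: −26a − 152b = −67.7.
Solving gives a = 0.93782, b = 0.28498.
Unit vector along 280° is (sin 280°, cos 280°) = (-0.9848, 0.1736).
Slope in that direction = a·(-0.9848) + b·(0.1736) = −0.87409.
Apparent dip = arctan|0.87409| = 41.16° (true dip is 44.4°, so apparent ≤ true as expected).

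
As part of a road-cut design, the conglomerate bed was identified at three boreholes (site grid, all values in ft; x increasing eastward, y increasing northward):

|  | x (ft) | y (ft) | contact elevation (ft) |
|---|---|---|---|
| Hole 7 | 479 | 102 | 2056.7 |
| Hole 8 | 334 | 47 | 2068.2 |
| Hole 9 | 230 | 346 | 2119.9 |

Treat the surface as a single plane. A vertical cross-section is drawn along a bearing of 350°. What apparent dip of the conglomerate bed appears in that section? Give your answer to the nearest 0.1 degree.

8.5°

Let the plane be z = a·x + b·y + c.
Hole 8−Hole 7: −145a − 55b = 11.5;  Hole 9−Hole 7: −249a + 244b = 63.2.
Solving gives a = −0.12801, b = 0.12839.
Unit vector along 350° is (sin 350°, cos 350°) = (-0.1736, 0.9848).
Slope in that direction = a·(-0.1736) + b·(0.9848) = 0.14866.
Apparent dip = arctan|0.14866| = 8.5° (true dip is 10.3°, so apparent ≤ true as expected).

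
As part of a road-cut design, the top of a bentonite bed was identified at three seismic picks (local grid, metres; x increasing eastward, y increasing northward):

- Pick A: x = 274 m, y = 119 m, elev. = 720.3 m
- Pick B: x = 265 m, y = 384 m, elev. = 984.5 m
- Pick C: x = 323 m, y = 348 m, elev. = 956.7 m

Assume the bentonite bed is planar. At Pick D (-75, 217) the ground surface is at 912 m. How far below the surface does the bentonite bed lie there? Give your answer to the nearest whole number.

Two edge vectors: Pick A→Pick B = (-9, 265, 264.2), Pick A→Pick C = (49, 229, 236.4).
Normal n = (Pick A→Pick B) × (Pick A→Pick C) = (2144.2, 15073.4, -15046).
So ∂z/∂x = −n_x/n_z = 0.14251 and ∂z/∂y = −n_y/n_z = 1.00182.
Intercept c from Pick A: 720.3 − 39.05 − 119.22 = 562.04.
At (-75, 217): z_contact = −10.7 + 217.4 + 562.04 = 768.7 m.
Depth below ground = 912 − 768.7 = 143 m.

143 m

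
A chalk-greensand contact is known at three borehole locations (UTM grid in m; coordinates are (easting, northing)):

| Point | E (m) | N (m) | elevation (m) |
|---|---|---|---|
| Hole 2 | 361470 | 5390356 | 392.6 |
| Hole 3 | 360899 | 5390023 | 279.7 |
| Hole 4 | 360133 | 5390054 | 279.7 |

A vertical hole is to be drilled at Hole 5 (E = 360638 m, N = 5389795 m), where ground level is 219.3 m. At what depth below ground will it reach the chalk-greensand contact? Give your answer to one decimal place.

15.2 m

Let the plane be z = a·E + b·N + c.
Hole 3−Hole 2: −571a − 333b = −112.9;  Hole 4−Hole 2: −1337a − 302b = −112.9.
Solving gives a = 0.012830533, b = 0.317038335.
Then c = 392.6 − a·361470 − b·5390356 = −1713194.74.
At (360638, 5389795): z_contact = 4627.18 + 1708771.63 − 1713194.74 = 204.07 m.
Depth below ground = 219.3 − 204.07 = 15.2 m.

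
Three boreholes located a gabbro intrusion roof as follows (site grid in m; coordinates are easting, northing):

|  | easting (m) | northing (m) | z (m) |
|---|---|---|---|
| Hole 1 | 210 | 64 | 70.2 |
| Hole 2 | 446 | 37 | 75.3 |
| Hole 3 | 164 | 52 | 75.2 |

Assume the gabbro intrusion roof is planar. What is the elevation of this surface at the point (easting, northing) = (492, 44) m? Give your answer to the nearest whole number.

Two edge vectors: Hole 1→Hole 2 = (236, -27, 5.1), Hole 1→Hole 3 = (-46, -12, 5).
Normal n = (Hole 1→Hole 2) × (Hole 1→Hole 3) = (-73.8, -1414.6, -4074).
So ∂z/∂easting = −n_x/n_z = −0.01811 and ∂z/∂northing = −n_y/n_z = −0.34723.
Intercept c from Hole 1: 70.2 + 3.80 + 22.22 = 96.23.
At (492, 44): z = −8.9 − 15.3 + 96.23 = 72.0 m.

72 m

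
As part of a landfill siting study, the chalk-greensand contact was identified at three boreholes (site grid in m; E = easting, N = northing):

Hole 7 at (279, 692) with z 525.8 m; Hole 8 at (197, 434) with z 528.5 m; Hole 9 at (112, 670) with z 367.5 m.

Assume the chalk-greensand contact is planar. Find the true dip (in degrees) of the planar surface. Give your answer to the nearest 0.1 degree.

46.2°

Two edge vectors: Hole 7→Hole 8 = (-82, -258, 2.7), Hole 7→Hole 9 = (-167, -22, -158.3).
Normal n = (Hole 7→Hole 8) × (Hole 7→Hole 9) = (40900.8, -13431.5, -41282).
So ∂z/∂E = −n_x/n_z = 0.99077 and ∂z/∂N = −n_y/n_z = −0.32536.
Gradient magnitude |∇z| = √(a² + b²) = √(0.98162 + 0.10586) = 1.04282.
True dip = arctan(1.04282) = 46.2°, dipping toward WNW (azimuth ≈ 288°).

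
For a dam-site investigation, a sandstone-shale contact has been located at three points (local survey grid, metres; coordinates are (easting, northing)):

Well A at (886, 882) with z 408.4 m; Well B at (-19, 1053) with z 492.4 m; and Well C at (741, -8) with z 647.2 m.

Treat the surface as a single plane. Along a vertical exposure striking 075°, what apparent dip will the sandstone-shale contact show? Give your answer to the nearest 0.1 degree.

Two edge vectors: Well A→Well B = (-905, 171, 84), Well A→Well C = (-145, -890, 238.8).
Normal n = (Well A→Well B) × (Well A→Well C) = (115594.8, 203934, 830245).
So ∂z/∂E = −n_x/n_z = −0.13923 and ∂z/∂N = −n_y/n_z = −0.24563.
Unit vector along 075° is (sin 75°, cos 75°) = (0.9659, 0.2588).
Slope in that direction = a·(0.9659) + b·(0.2588) = −0.19806.
Apparent dip = arctan|0.19806| = 11.2° (true dip is 15.8°, so apparent ≤ true as expected).

11.2°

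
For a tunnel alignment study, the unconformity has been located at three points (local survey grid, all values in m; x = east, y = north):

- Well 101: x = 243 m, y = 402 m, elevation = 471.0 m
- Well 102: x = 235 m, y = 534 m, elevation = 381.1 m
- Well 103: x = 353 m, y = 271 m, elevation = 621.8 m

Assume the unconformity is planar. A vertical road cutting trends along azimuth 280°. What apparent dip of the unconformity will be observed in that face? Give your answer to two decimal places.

Let the plane be z = a·x + b·y + c.
Well 102−Well 101: −8a + 132b = −89.9;  Well 103−Well 101: 110a − 131b = 150.8.
Solving gives a = 0.60338, b = −0.64449.
Unit vector along 280° is (sin 280°, cos 280°) = (-0.9848, 0.1736).
Slope in that direction = a·(-0.9848) + b·(0.1736) = −0.70613.
Apparent dip = arctan|0.70613| = 35.23° (true dip is 41.4°, so apparent ≤ true as expected).

35.23°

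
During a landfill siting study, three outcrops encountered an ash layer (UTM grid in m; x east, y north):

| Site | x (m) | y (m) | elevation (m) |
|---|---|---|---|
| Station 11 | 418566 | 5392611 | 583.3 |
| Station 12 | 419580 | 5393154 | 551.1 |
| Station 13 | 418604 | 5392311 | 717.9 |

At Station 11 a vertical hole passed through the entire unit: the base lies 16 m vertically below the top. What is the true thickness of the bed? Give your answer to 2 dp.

14.50 m

Two edge vectors: Station 11→Station 12 = (1014, 543, -32.2), Station 11→Station 13 = (38, -300, 134.6).
Normal n = (Station 11→Station 12) × (Station 11→Station 13) = (63427.8, -137708, -324834).
So ∂z/∂x = −n_x/n_z = 0.19526 and ∂z/∂y = −n_y/n_z = −0.42393.
|∇z| = √(a²+b²) = 0.46674, so dip δ = arctan(0.46674) = 25.02°.
True thickness = vertical thickness × cos δ = 16 × cos 25.02° = 14.50 m.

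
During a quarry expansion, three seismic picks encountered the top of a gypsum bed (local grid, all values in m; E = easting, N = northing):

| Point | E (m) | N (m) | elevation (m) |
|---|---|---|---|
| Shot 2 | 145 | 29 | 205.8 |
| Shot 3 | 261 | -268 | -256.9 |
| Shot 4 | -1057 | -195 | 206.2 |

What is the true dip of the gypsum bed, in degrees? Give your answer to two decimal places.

55.90°

Two edge vectors: Shot 2→Shot 3 = (116, -297, -462.7), Shot 2→Shot 4 = (-1202, -224, 0.4).
Normal n = (Shot 2→Shot 3) × (Shot 2→Shot 4) = (-103763.6, 556119, -382978).
So ∂z/∂E = −n_x/n_z = −0.27094 and ∂z/∂N = −n_y/n_z = 1.45209.
Gradient magnitude |∇z| = √(a² + b²) = √(0.07341 + 2.10857) = 1.47715.
True dip = arctan(1.47715) = 55.90°, dipping toward S (azimuth ≈ 169°).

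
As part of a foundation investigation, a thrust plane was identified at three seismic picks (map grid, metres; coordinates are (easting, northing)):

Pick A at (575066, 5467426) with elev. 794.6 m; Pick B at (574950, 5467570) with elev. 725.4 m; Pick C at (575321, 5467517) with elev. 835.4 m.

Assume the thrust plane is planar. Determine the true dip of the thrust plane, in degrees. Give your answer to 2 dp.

20.57°

Let the plane be z = a·E + b·N + c.
Pick B−Pick A: −116a + 144b = −69.2;  Pick C−Pick A: 255a + 91b = 40.8.
Solving gives a = 0.25748, b = −0.27314.
Gradient magnitude |∇z| = √(a² + b²) = √(0.06629 + 0.07461) = 0.37537.
True dip = arctan(0.37537) = 20.57°, dipping toward NW (azimuth ≈ 317°).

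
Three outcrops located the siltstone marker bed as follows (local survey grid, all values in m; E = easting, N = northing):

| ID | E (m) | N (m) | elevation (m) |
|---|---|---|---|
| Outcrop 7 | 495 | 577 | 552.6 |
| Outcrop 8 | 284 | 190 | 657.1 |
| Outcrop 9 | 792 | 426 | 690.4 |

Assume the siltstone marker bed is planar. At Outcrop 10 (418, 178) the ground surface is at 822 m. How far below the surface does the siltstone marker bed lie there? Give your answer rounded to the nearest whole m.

Let the plane be z = a·E + b·N + c.
Outcrop 8−Outcrop 7: −211a − 387b = 104.5;  Outcrop 9−Outcrop 7: 297a − 151b = 137.8.
Solving gives a = 0.25578, b = −0.40948.
Then c = 552.6 − a·495 − b·577 = 662.26.
At (418, 178): z_contact = 106.9 − 72.9 + 662.26 = 696.3 m.
Depth below ground = 822 − 696.3 = 126 m.

126 m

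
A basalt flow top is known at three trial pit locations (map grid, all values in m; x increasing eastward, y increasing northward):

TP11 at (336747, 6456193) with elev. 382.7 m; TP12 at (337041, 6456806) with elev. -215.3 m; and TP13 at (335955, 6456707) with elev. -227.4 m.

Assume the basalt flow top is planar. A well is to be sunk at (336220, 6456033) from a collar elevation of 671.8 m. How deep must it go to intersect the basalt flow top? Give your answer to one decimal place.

180.1 m

Let the plane be z = a·x + b·y + c.
TP12−TP11: 294a + 613b = −598;  TP13−TP11: −792a + 514b = −610.1.
Solving gives a = 0.104646629, b = −1.025719591.
Then c = 382.7 − a·336747 − b·6456193 = 6587386.90.
At (336220, 6456033): z_contact = 35184.29 − 6622079.53 + 6587386.90 = 491.67 m.
Depth below ground = 671.8 − 491.67 = 180.1 m.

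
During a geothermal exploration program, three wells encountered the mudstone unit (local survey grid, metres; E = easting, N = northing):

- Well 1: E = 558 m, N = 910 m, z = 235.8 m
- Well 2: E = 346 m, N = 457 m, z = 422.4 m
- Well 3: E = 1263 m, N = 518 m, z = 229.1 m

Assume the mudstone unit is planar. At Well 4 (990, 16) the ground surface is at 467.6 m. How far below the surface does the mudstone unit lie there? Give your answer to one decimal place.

24.5 m

Two edge vectors: Well 1→Well 2 = (-212, -453, 186.6), Well 1→Well 3 = (705, -392, -6.7).
Normal n = (Well 1→Well 2) × (Well 1→Well 3) = (76182.3, 130132.6, 402469).
So ∂z/∂E = −n_x/n_z = −0.189287 and ∂z/∂N = −n_y/n_z = −0.323336.
Intercept c from Well 1: 235.8 + 105.62 + 294.24 = 635.66.
At (990, 16): z_contact = −187.39 − 5.17 + 635.66 = 443.09 m.
Depth below ground = 467.6 − 443.09 = 24.5 m.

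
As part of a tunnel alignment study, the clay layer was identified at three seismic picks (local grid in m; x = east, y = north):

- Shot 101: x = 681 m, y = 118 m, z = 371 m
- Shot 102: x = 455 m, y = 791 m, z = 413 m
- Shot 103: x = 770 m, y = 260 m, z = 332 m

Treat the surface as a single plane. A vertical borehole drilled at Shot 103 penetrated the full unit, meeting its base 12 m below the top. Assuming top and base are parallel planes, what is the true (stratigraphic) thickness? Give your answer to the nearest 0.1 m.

11.3 m

Let the plane be z = a·x + b·y + c.
Shot 102−Shot 101: −226a + 673b = 42;  Shot 103−Shot 101: 89a + 142b = −39.
Solving gives a = −0.35016, b = −0.05518.
|∇z| = √(a²+b²) = 0.35448, so dip δ = arctan(0.35448) = 19.52°.
True thickness = vertical thickness × cos δ = 12 × cos 19.52° = 11.3 m.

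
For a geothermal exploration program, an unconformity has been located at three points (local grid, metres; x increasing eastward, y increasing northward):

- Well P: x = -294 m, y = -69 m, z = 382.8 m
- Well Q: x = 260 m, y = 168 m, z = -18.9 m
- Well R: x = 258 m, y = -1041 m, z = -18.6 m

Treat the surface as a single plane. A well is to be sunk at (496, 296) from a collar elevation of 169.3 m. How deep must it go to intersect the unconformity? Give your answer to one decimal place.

Let the plane be z = a·x + b·y + c.
Well Q−Well P: 554a + 237b = −401.7;  Well R−Well P: 552a − 972b = −401.4.
Solving gives a = −0.725498, b = 0.000952.
Then c = 382.8 − a·-294 − b·-69 = 169.57.
At (496, 296): z_contact = −359.85 + 0.28 + 169.57 = -190.00 m.
Depth below ground = 169.3 − (-190.00) = 359.3 m.

359.3 m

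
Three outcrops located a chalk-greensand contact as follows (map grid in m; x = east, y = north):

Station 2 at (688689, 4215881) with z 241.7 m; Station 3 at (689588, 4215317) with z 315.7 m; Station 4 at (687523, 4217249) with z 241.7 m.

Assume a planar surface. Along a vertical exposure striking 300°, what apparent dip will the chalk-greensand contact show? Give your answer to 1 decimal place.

Let the plane be z = a·x + b·y + c.
Station 3−Station 2: 899a − 564b = 74;  Station 4−Station 2: −1166a + 1368b = 0.
Solving gives a = 0.17691, b = 0.15079.
Unit vector along 300° is (sin 300°, cos 300°) = (-0.8660, 0.5000).
Slope in that direction = a·(-0.8660) + b·(0.5000) = −0.07782.
Apparent dip = arctan|0.07782| = 4.4° (true dip is 13.1°, so apparent ≤ true as expected).

4.4°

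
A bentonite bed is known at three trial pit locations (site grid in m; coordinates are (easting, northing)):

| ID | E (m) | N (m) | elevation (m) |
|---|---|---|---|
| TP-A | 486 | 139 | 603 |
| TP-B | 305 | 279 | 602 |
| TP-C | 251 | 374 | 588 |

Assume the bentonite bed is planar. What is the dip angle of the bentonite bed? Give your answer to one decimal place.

Two edge vectors: TP-A→TP-B = (-181, 140, -1), TP-A→TP-C = (-235, 235, -15).
Normal n = (TP-A→TP-B) × (TP-A→TP-C) = (-1865, -2480, -9635).
So ∂z/∂E = −n_x/n_z = −0.19357 and ∂z/∂N = −n_y/n_z = −0.25739.
Gradient magnitude |∇z| = √(a² + b²) = √(0.03747 + 0.06625) = 0.32206.
True dip = arctan(0.32206) = 17.9°, dipping toward NE (azimuth ≈ 037°).

17.9°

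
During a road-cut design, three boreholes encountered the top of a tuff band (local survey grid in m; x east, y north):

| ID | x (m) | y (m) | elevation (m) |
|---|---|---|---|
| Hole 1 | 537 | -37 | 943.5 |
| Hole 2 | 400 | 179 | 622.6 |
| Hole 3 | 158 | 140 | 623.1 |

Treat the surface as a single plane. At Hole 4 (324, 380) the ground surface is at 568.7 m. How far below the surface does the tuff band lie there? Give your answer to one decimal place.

233.6 m

Let the plane be z = a·x + b·y + c.
Hole 2−Hole 1: −137a + 216b = −320.9;  Hole 3−Hole 1: −379a + 177b = −320.4.
Solving gives a = 0.21534, b = −1.34906.
Then c = 943.5 − a·537 − b·-37 = 777.94.
At (324, 380): z_contact = 69.77 − 512.64 + 777.94 = 335.07 m.
Depth below ground = 568.7 − 335.07 = 233.6 m.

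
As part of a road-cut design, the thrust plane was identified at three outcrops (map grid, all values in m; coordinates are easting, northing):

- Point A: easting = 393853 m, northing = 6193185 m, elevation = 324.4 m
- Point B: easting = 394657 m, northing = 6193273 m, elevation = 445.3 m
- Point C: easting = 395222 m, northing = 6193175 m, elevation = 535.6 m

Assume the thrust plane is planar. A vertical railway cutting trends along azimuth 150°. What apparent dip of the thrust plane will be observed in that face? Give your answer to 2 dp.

6.05°

Two edge vectors: Point A→Point B = (804, 88, 120.9), Point A→Point C = (1369, -10, 211.2).
Normal n = (Point A→Point B) × (Point A→Point C) = (19794.6, -4292.7, -128512).
So ∂z/∂easting = −n_x/n_z = 0.15403 and ∂z/∂northing = −n_y/n_z = −0.03340.
Unit vector along 150° is (sin 150°, cos 150°) = (0.5000, -0.8660).
Slope in that direction = a·(0.5000) + b·(-0.8660) = 0.10594.
Apparent dip = arctan|0.10594| = 6.05° (true dip is 9.0°, so apparent ≤ true as expected).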